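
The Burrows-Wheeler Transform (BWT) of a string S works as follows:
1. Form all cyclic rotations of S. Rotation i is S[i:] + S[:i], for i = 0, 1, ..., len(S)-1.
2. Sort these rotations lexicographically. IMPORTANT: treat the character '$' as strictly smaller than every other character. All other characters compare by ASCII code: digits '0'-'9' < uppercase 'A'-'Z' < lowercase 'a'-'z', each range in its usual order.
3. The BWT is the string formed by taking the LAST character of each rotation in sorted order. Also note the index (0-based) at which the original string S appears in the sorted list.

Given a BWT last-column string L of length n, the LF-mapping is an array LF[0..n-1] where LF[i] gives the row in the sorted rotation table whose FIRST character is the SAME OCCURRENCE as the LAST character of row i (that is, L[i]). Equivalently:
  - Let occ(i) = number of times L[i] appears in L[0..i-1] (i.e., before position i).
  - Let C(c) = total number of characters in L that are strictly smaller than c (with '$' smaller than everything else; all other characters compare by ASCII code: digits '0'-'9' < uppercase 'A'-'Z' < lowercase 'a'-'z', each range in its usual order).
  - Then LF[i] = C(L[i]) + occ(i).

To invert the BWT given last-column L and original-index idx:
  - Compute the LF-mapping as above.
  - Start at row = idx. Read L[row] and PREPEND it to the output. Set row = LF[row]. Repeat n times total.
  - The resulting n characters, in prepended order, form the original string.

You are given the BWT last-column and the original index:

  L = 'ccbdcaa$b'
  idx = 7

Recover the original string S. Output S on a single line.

Answer: cbdbacac$

Derivation:
LF mapping: 5 6 3 8 7 1 2 0 4
Walk LF starting at row 7, prepending L[row]:
  step 1: row=7, L[7]='$', prepend. Next row=LF[7]=0
  step 2: row=0, L[0]='c', prepend. Next row=LF[0]=5
  step 3: row=5, L[5]='a', prepend. Next row=LF[5]=1
  step 4: row=1, L[1]='c', prepend. Next row=LF[1]=6
  step 5: row=6, L[6]='a', prepend. Next row=LF[6]=2
  step 6: row=2, L[2]='b', prepend. Next row=LF[2]=3
  step 7: row=3, L[3]='d', prepend. Next row=LF[3]=8
  step 8: row=8, L[8]='b', prepend. Next row=LF[8]=4
  step 9: row=4, L[4]='c', prepend. Next row=LF[4]=7
Reversed output: cbdbacac$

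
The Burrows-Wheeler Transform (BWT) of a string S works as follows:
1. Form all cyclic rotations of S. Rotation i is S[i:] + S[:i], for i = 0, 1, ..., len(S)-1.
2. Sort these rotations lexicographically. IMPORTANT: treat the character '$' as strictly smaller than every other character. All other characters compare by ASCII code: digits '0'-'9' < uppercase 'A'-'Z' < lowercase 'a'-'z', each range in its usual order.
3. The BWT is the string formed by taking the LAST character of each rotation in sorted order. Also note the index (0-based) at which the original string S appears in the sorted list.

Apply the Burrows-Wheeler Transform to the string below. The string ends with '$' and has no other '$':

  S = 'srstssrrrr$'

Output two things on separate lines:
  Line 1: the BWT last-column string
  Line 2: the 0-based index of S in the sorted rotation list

Answer: rrrrsss$trs
7

Derivation:
All 11 rotations (rotation i = S[i:]+S[:i]):
  rot[0] = srstssrrrr$
  rot[1] = rstssrrrr$s
  rot[2] = stssrrrr$sr
  rot[3] = tssrrrr$srs
  rot[4] = ssrrrr$srst
  rot[5] = srrrr$srsts
  rot[6] = rrrr$srstss
  rot[7] = rrr$srstssr
  rot[8] = rr$srstssrr
  rot[9] = r$srstssrrr
  rot[10] = $srstssrrrr
Sorted (with $ < everything):
  sorted[0] = $srstssrrrr  (last char: 'r')
  sorted[1] = r$srstssrrr  (last char: 'r')
  sorted[2] = rr$srstssrr  (last char: 'r')
  sorted[3] = rrr$srstssr  (last char: 'r')
  sorted[4] = rrrr$srstss  (last char: 's')
  sorted[5] = rstssrrrr$s  (last char: 's')
  sorted[6] = srrrr$srsts  (last char: 's')
  sorted[7] = srstssrrrr$  (last char: '$')
  sorted[8] = ssrrrr$srst  (last char: 't')
  sorted[9] = stssrrrr$sr  (last char: 'r')
  sorted[10] = tssrrrr$srs  (last char: 's')
Last column: rrrrsss$trs
Original string S is at sorted index 7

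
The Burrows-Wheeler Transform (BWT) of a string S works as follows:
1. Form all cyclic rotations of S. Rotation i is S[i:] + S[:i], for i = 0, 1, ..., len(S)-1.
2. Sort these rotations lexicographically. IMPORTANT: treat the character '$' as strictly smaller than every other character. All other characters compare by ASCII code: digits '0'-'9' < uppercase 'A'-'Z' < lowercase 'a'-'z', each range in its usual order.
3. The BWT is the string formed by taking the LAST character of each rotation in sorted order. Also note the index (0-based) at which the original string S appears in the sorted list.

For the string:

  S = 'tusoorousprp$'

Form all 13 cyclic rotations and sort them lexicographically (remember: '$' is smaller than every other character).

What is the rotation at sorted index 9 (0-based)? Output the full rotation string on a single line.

All 13 rotations (rotation i = S[i:]+S[:i]):
  rot[0] = tusoorousprp$
  rot[1] = usoorousprp$t
  rot[2] = soorousprp$tu
  rot[3] = oorousprp$tus
  rot[4] = orousprp$tuso
  rot[5] = rousprp$tusoo
  rot[6] = ousprp$tusoor
  rot[7] = usprp$tusooro
  rot[8] = sprp$tusoorou
  rot[9] = prp$tusoorous
  rot[10] = rp$tusoorousp
  rot[11] = p$tusoorouspr
  rot[12] = $tusoorousprp
Sorted (with $ < everything):
  sorted[0] = $tusoorousprp
  sorted[1] = oorousprp$tus
  sorted[2] = orousprp$tuso
  sorted[3] = ousprp$tusoor
  sorted[4] = p$tusoorouspr
  sorted[5] = prp$tusoorous
  sorted[6] = rousprp$tusoo
  sorted[7] = rp$tusoorousp
  sorted[8] = soorousprp$tu
  sorted[9] = sprp$tusoorou
  sorted[10] = tusoorousprp$
  sorted[11] = usoorousprp$t
  sorted[12] = usprp$tusooro
sorted[9] = sprp$tusoorou

Answer: sprp$tusoorou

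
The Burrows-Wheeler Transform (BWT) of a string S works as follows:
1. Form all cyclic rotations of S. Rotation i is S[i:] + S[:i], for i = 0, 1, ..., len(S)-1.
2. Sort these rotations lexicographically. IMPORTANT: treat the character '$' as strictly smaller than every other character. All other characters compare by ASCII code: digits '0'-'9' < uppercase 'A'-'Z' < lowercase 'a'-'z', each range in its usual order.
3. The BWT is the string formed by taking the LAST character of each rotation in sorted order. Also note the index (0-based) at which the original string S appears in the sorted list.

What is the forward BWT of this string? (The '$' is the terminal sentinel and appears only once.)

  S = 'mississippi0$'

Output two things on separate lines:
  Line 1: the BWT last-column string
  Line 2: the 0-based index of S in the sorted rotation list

All 13 rotations (rotation i = S[i:]+S[:i]):
  rot[0] = mississippi0$
  rot[1] = ississippi0$m
  rot[2] = ssissippi0$mi
  rot[3] = sissippi0$mis
  rot[4] = issippi0$miss
  rot[5] = ssippi0$missi
  rot[6] = sippi0$missis
  rot[7] = ippi0$mississ
  rot[8] = ppi0$mississi
  rot[9] = pi0$mississip
  rot[10] = i0$mississipp
  rot[11] = 0$mississippi
  rot[12] = $mississippi0
Sorted (with $ < everything):
  sorted[0] = $mississippi0  (last char: '0')
  sorted[1] = 0$mississippi  (last char: 'i')
  sorted[2] = i0$mississipp  (last char: 'p')
  sorted[3] = ippi0$mississ  (last char: 's')
  sorted[4] = issippi0$miss  (last char: 's')
  sorted[5] = ississippi0$m  (last char: 'm')
  sorted[6] = mississippi0$  (last char: '$')
  sorted[7] = pi0$mississip  (last char: 'p')
  sorted[8] = ppi0$mississi  (last char: 'i')
  sorted[9] = sippi0$missis  (last char: 's')
  sorted[10] = sissippi0$mis  (last char: 's')
  sorted[11] = ssippi0$missi  (last char: 'i')
  sorted[12] = ssissippi0$mi  (last char: 'i')
Last column: 0ipssm$pissii
Original string S is at sorted index 6

Answer: 0ipssm$pissii
6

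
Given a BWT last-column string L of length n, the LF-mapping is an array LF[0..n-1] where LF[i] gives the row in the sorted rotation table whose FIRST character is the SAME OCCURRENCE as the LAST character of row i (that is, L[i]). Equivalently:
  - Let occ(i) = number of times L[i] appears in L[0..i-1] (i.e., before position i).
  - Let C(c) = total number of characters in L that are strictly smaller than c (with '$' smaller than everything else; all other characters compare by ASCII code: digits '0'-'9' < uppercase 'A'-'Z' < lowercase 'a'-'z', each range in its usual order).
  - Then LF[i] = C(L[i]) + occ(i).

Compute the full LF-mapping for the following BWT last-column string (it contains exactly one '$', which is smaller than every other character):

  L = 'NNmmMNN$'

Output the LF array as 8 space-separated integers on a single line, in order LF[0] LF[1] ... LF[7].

Char counts: '$':1, 'M':1, 'N':4, 'm':2
C (first-col start): C('$')=0, C('M')=1, C('N')=2, C('m')=6
L[0]='N': occ=0, LF[0]=C('N')+0=2+0=2
L[1]='N': occ=1, LF[1]=C('N')+1=2+1=3
L[2]='m': occ=0, LF[2]=C('m')+0=6+0=6
L[3]='m': occ=1, LF[3]=C('m')+1=6+1=7
L[4]='M': occ=0, LF[4]=C('M')+0=1+0=1
L[5]='N': occ=2, LF[5]=C('N')+2=2+2=4
L[6]='N': occ=3, LF[6]=C('N')+3=2+3=5
L[7]='$': occ=0, LF[7]=C('$')+0=0+0=0

Answer: 2 3 6 7 1 4 5 0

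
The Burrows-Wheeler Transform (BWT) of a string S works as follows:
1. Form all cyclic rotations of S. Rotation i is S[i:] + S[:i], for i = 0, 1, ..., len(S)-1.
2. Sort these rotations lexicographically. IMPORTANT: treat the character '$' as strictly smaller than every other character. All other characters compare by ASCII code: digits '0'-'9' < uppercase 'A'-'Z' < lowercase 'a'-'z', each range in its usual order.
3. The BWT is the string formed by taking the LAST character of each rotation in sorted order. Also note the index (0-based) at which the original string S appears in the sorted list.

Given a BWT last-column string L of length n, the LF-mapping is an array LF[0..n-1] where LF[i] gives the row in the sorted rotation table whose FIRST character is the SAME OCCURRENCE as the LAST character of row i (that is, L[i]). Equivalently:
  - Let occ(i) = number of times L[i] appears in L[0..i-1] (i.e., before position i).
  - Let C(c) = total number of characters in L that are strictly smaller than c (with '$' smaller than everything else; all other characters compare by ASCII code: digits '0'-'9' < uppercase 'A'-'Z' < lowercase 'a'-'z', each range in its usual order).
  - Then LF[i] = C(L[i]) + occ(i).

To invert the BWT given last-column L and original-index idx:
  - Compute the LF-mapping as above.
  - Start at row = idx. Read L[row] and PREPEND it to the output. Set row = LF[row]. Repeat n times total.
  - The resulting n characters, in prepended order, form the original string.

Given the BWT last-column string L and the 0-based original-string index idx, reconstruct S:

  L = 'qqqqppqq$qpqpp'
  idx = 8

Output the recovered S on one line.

LF mapping: 6 7 8 9 1 2 10 11 0 12 3 13 4 5
Walk LF starting at row 8, prepending L[row]:
  step 1: row=8, L[8]='$', prepend. Next row=LF[8]=0
  step 2: row=0, L[0]='q', prepend. Next row=LF[0]=6
  step 3: row=6, L[6]='q', prepend. Next row=LF[6]=10
  step 4: row=10, L[10]='p', prepend. Next row=LF[10]=3
  step 5: row=3, L[3]='q', prepend. Next row=LF[3]=9
  step 6: row=9, L[9]='q', prepend. Next row=LF[9]=12
  step 7: row=12, L[12]='p', prepend. Next row=LF[12]=4
  step 8: row=4, L[4]='p', prepend. Next row=LF[4]=1
  step 9: row=1, L[1]='q', prepend. Next row=LF[1]=7
  step 10: row=7, L[7]='q', prepend. Next row=LF[7]=11
  step 11: row=11, L[11]='q', prepend. Next row=LF[11]=13
  step 12: row=13, L[13]='p', prepend. Next row=LF[13]=5
  step 13: row=5, L[5]='p', prepend. Next row=LF[5]=2
  step 14: row=2, L[2]='q', prepend. Next row=LF[2]=8
Reversed output: qppqqqppqqpqq$

Answer: qppqqqppqqpqq$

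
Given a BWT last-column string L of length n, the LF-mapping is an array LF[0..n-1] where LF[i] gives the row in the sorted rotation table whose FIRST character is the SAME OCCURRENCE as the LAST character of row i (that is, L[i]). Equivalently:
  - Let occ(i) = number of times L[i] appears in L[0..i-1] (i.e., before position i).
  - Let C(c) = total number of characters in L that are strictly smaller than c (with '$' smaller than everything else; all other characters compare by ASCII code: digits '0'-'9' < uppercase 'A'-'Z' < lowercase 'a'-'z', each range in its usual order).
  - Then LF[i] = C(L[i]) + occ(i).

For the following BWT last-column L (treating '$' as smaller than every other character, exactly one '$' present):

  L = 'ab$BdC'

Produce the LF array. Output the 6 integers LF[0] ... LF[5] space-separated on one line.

Answer: 3 4 0 1 5 2

Derivation:
Char counts: '$':1, 'B':1, 'C':1, 'a':1, 'b':1, 'd':1
C (first-col start): C('$')=0, C('B')=1, C('C')=2, C('a')=3, C('b')=4, C('d')=5
L[0]='a': occ=0, LF[0]=C('a')+0=3+0=3
L[1]='b': occ=0, LF[1]=C('b')+0=4+0=4
L[2]='$': occ=0, LF[2]=C('$')+0=0+0=0
L[3]='B': occ=0, LF[3]=C('B')+0=1+0=1
L[4]='d': occ=0, LF[4]=C('d')+0=5+0=5
L[5]='C': occ=0, LF[5]=C('C')+0=2+0=2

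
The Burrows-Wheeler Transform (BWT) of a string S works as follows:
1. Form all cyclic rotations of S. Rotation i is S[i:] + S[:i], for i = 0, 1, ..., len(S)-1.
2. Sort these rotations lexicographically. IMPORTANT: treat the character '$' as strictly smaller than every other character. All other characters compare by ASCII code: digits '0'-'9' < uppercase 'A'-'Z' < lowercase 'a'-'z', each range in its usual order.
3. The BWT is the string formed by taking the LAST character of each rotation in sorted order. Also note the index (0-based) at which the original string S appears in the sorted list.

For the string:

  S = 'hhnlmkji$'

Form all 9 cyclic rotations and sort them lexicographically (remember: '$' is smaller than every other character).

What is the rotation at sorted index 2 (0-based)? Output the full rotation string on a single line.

Answer: hnlmkji$h

Derivation:
All 9 rotations (rotation i = S[i:]+S[:i]):
  rot[0] = hhnlmkji$
  rot[1] = hnlmkji$h
  rot[2] = nlmkji$hh
  rot[3] = lmkji$hhn
  rot[4] = mkji$hhnl
  rot[5] = kji$hhnlm
  rot[6] = ji$hhnlmk
  rot[7] = i$hhnlmkj
  rot[8] = $hhnlmkji
Sorted (with $ < everything):
  sorted[0] = $hhnlmkji
  sorted[1] = hhnlmkji$
  sorted[2] = hnlmkji$h
  sorted[3] = i$hhnlmkj
  sorted[4] = ji$hhnlmk
  sorted[5] = kji$hhnlm
  sorted[6] = lmkji$hhn
  sorted[7] = mkji$hhnl
  sorted[8] = nlmkji$hh
sorted[2] = hnlmkji$h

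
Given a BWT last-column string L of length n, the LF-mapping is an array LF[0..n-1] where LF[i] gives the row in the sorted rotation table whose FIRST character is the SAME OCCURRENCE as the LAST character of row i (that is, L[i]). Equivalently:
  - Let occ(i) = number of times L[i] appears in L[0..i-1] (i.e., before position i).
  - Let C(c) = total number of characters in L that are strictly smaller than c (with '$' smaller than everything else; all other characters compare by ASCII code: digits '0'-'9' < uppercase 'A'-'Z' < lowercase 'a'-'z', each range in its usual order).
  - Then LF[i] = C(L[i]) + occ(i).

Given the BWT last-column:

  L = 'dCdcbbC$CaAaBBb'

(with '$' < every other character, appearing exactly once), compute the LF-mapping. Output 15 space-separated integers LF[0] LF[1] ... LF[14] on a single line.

Char counts: '$':1, 'A':1, 'B':2, 'C':3, 'a':2, 'b':3, 'c':1, 'd':2
C (first-col start): C('$')=0, C('A')=1, C('B')=2, C('C')=4, C('a')=7, C('b')=9, C('c')=12, C('d')=13
L[0]='d': occ=0, LF[0]=C('d')+0=13+0=13
L[1]='C': occ=0, LF[1]=C('C')+0=4+0=4
L[2]='d': occ=1, LF[2]=C('d')+1=13+1=14
L[3]='c': occ=0, LF[3]=C('c')+0=12+0=12
L[4]='b': occ=0, LF[4]=C('b')+0=9+0=9
L[5]='b': occ=1, LF[5]=C('b')+1=9+1=10
L[6]='C': occ=1, LF[6]=C('C')+1=4+1=5
L[7]='$': occ=0, LF[7]=C('$')+0=0+0=0
L[8]='C': occ=2, LF[8]=C('C')+2=4+2=6
L[9]='a': occ=0, LF[9]=C('a')+0=7+0=7
L[10]='A': occ=0, LF[10]=C('A')+0=1+0=1
L[11]='a': occ=1, LF[11]=C('a')+1=7+1=8
L[12]='B': occ=0, LF[12]=C('B')+0=2+0=2
L[13]='B': occ=1, LF[13]=C('B')+1=2+1=3
L[14]='b': occ=2, LF[14]=C('b')+2=9+2=11

Answer: 13 4 14 12 9 10 5 0 6 7 1 8 2 3 11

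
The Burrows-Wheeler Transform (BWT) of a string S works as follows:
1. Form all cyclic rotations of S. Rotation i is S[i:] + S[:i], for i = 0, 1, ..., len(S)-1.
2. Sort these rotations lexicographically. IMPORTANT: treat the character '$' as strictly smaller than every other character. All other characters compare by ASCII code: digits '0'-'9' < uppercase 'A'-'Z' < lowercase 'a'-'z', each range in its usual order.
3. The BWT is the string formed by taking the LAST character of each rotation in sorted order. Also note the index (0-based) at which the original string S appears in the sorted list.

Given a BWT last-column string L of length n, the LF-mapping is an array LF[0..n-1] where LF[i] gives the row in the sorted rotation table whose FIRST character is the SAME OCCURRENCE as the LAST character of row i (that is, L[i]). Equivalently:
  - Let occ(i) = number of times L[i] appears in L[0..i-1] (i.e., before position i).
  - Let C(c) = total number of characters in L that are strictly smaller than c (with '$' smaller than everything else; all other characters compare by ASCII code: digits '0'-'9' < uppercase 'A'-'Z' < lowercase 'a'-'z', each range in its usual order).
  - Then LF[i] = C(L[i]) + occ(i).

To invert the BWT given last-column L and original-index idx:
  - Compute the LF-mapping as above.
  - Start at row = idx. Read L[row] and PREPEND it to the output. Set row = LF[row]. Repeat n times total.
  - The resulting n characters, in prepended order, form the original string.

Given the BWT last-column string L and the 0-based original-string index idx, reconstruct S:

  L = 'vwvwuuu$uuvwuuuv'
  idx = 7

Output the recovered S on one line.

Answer: uwuuuwuuvwvvuuv$

Derivation:
LF mapping: 9 13 10 14 1 2 3 0 4 5 11 15 6 7 8 12
Walk LF starting at row 7, prepending L[row]:
  step 1: row=7, L[7]='$', prepend. Next row=LF[7]=0
  step 2: row=0, L[0]='v', prepend. Next row=LF[0]=9
  step 3: row=9, L[9]='u', prepend. Next row=LF[9]=5
  step 4: row=5, L[5]='u', prepend. Next row=LF[5]=2
  step 5: row=2, L[2]='v', prepend. Next row=LF[2]=10
  step 6: row=10, L[10]='v', prepend. Next row=LF[10]=11
  step 7: row=11, L[11]='w', prepend. Next row=LF[11]=15
  step 8: row=15, L[15]='v', prepend. Next row=LF[15]=12
  step 9: row=12, L[12]='u', prepend. Next row=LF[12]=6
  step 10: row=6, L[6]='u', prepend. Next row=LF[6]=3
  step 11: row=3, L[3]='w', prepend. Next row=LF[3]=14
  step 12: row=14, L[14]='u', prepend. Next row=LF[14]=8
  step 13: row=8, L[8]='u', prepend. Next row=LF[8]=4
  step 14: row=4, L[4]='u', prepend. Next row=LF[4]=1
  step 15: row=1, L[1]='w', prepend. Next row=LF[1]=13
  step 16: row=13, L[13]='u', prepend. Next row=LF[13]=7
Reversed output: uwuuuwuuvwvvuuv$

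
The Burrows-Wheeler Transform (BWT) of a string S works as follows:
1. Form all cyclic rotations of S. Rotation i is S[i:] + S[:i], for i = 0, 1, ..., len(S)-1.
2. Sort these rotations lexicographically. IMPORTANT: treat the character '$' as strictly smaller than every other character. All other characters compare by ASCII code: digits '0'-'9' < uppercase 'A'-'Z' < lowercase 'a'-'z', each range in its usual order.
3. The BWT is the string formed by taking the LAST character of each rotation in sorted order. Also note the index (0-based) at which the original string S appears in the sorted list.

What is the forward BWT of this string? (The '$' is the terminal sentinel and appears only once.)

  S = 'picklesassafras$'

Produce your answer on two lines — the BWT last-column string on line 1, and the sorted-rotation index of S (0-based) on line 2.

Answer: ssrsilapck$fasea
10

Derivation:
All 16 rotations (rotation i = S[i:]+S[:i]):
  rot[0] = picklesassafras$
  rot[1] = icklesassafras$p
  rot[2] = cklesassafras$pi
  rot[3] = klesassafras$pic
  rot[4] = lesassafras$pick
  rot[5] = esassafras$pickl
  rot[6] = sassafras$pickle
  rot[7] = assafras$pickles
  rot[8] = ssafras$picklesa
  rot[9] = safras$picklesas
  rot[10] = afras$picklesass
  rot[11] = fras$picklesassa
  rot[12] = ras$picklesassaf
  rot[13] = as$picklesassafr
  rot[14] = s$picklesassafra
  rot[15] = $picklesassafras
Sorted (with $ < everything):
  sorted[0] = $picklesassafras  (last char: 's')
  sorted[1] = afras$picklesass  (last char: 's')
  sorted[2] = as$picklesassafr  (last char: 'r')
  sorted[3] = assafras$pickles  (last char: 's')
  sorted[4] = cklesassafras$pi  (last char: 'i')
  sorted[5] = esassafras$pickl  (last char: 'l')
  sorted[6] = fras$picklesassa  (last char: 'a')
  sorted[7] = icklesassafras$p  (last char: 'p')
  sorted[8] = klesassafras$pic  (last char: 'c')
  sorted[9] = lesassafras$pick  (last char: 'k')
  sorted[10] = picklesassafras$  (last char: '$')
  sorted[11] = ras$picklesassaf  (last char: 'f')
  sorted[12] = s$picklesassafra  (last char: 'a')
  sorted[13] = safras$picklesas  (last char: 's')
  sorted[14] = sassafras$pickle  (last char: 'e')
  sorted[15] = ssafras$picklesa  (last char: 'a')
Last column: ssrsilapck$fasea
Original string S is at sorted index 10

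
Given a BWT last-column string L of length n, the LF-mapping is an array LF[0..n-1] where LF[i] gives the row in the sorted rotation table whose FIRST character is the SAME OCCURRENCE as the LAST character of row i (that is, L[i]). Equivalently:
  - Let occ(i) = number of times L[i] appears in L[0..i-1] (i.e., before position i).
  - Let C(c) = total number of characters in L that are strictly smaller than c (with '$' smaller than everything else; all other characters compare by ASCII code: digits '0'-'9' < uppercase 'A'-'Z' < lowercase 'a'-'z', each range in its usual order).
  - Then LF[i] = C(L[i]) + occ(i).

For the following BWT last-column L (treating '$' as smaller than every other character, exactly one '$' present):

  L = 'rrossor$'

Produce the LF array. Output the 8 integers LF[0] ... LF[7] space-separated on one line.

Char counts: '$':1, 'o':2, 'r':3, 's':2
C (first-col start): C('$')=0, C('o')=1, C('r')=3, C('s')=6
L[0]='r': occ=0, LF[0]=C('r')+0=3+0=3
L[1]='r': occ=1, LF[1]=C('r')+1=3+1=4
L[2]='o': occ=0, LF[2]=C('o')+0=1+0=1
L[3]='s': occ=0, LF[3]=C('s')+0=6+0=6
L[4]='s': occ=1, LF[4]=C('s')+1=6+1=7
L[5]='o': occ=1, LF[5]=C('o')+1=1+1=2
L[6]='r': occ=2, LF[6]=C('r')+2=3+2=5
L[7]='$': occ=0, LF[7]=C('$')+0=0+0=0

Answer: 3 4 1 6 7 2 5 0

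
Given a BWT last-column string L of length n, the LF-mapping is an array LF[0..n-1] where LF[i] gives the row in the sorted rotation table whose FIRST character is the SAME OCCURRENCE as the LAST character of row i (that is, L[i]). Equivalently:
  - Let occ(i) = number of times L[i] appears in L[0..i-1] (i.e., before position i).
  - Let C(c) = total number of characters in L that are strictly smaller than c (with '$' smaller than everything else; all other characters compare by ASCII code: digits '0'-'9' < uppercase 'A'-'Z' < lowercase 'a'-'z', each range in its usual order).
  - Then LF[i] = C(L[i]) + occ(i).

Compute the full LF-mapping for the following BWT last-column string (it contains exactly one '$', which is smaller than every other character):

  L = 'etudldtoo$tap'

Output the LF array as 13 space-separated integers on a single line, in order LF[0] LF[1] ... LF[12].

Answer: 4 9 12 2 5 3 10 6 7 0 11 1 8

Derivation:
Char counts: '$':1, 'a':1, 'd':2, 'e':1, 'l':1, 'o':2, 'p':1, 't':3, 'u':1
C (first-col start): C('$')=0, C('a')=1, C('d')=2, C('e')=4, C('l')=5, C('o')=6, C('p')=8, C('t')=9, C('u')=12
L[0]='e': occ=0, LF[0]=C('e')+0=4+0=4
L[1]='t': occ=0, LF[1]=C('t')+0=9+0=9
L[2]='u': occ=0, LF[2]=C('u')+0=12+0=12
L[3]='d': occ=0, LF[3]=C('d')+0=2+0=2
L[4]='l': occ=0, LF[4]=C('l')+0=5+0=5
L[5]='d': occ=1, LF[5]=C('d')+1=2+1=3
L[6]='t': occ=1, LF[6]=C('t')+1=9+1=10
L[7]='o': occ=0, LF[7]=C('o')+0=6+0=6
L[8]='o': occ=1, LF[8]=C('o')+1=6+1=7
L[9]='$': occ=0, LF[9]=C('$')+0=0+0=0
L[10]='t': occ=2, LF[10]=C('t')+2=9+2=11
L[11]='a': occ=0, LF[11]=C('a')+0=1+0=1
L[12]='p': occ=0, LF[12]=C('p')+0=8+0=8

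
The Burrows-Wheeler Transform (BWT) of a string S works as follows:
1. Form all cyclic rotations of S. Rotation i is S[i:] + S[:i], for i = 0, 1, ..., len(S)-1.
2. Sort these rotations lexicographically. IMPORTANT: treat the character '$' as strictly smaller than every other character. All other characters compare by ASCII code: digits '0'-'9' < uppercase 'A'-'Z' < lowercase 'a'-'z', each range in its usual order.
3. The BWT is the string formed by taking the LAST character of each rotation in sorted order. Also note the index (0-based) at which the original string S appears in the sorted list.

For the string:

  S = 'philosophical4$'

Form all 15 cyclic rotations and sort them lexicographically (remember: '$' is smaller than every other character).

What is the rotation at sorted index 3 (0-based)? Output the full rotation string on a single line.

All 15 rotations (rotation i = S[i:]+S[:i]):
  rot[0] = philosophical4$
  rot[1] = hilosophical4$p
  rot[2] = ilosophical4$ph
  rot[3] = losophical4$phi
  rot[4] = osophical4$phil
  rot[5] = sophical4$philo
  rot[6] = ophical4$philos
  rot[7] = phical4$philoso
  rot[8] = hical4$philosop
  rot[9] = ical4$philosoph
  rot[10] = cal4$philosophi
  rot[11] = al4$philosophic
  rot[12] = l4$philosophica
  rot[13] = 4$philosophical
  rot[14] = $philosophical4
Sorted (with $ < everything):
  sorted[0] = $philosophical4
  sorted[1] = 4$philosophical
  sorted[2] = al4$philosophic
  sorted[3] = cal4$philosophi
  sorted[4] = hical4$philosop
  sorted[5] = hilosophical4$p
  sorted[6] = ical4$philosoph
  sorted[7] = ilosophical4$ph
  sorted[8] = l4$philosophica
  sorted[9] = losophical4$phi
  sorted[10] = ophical4$philos
  sorted[11] = osophical4$phil
  sorted[12] = phical4$philoso
  sorted[13] = philosophical4$
  sorted[14] = sophical4$philo
sorted[3] = cal4$philosophi

Answer: cal4$philosophi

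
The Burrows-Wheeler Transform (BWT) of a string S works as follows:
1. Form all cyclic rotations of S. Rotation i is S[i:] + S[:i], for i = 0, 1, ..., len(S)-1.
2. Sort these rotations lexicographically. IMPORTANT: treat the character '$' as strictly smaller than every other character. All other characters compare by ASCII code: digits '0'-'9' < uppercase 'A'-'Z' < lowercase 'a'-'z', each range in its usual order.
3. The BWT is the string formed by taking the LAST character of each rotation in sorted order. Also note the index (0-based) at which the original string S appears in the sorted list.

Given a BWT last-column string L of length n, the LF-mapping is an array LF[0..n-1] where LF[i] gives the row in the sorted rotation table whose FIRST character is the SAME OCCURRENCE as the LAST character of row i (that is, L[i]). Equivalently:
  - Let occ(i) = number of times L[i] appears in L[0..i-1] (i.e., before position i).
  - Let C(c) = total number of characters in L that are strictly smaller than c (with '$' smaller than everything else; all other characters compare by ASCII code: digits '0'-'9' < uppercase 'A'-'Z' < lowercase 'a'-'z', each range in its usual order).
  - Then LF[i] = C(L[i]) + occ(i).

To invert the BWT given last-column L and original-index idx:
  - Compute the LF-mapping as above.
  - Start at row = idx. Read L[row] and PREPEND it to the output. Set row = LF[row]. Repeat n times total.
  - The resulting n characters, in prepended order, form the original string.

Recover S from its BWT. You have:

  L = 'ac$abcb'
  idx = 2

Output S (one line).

Answer: abbcca$

Derivation:
LF mapping: 1 5 0 2 3 6 4
Walk LF starting at row 2, prepending L[row]:
  step 1: row=2, L[2]='$', prepend. Next row=LF[2]=0
  step 2: row=0, L[0]='a', prepend. Next row=LF[0]=1
  step 3: row=1, L[1]='c', prepend. Next row=LF[1]=5
  step 4: row=5, L[5]='c', prepend. Next row=LF[5]=6
  step 5: row=6, L[6]='b', prepend. Next row=LF[6]=4
  step 6: row=4, L[4]='b', prepend. Next row=LF[4]=3
  step 7: row=3, L[3]='a', prepend. Next row=LF[3]=2
Reversed output: abbcca$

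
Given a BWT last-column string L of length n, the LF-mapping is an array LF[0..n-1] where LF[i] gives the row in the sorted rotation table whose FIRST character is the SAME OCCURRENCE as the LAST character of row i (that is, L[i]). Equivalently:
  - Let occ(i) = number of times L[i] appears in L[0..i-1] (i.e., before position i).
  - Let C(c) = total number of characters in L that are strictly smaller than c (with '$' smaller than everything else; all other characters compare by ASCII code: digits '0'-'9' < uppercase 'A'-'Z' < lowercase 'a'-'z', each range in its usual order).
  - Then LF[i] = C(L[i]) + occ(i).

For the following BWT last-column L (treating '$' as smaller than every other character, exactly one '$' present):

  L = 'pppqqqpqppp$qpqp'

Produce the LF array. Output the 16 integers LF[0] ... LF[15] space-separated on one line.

Char counts: '$':1, 'p':9, 'q':6
C (first-col start): C('$')=0, C('p')=1, C('q')=10
L[0]='p': occ=0, LF[0]=C('p')+0=1+0=1
L[1]='p': occ=1, LF[1]=C('p')+1=1+1=2
L[2]='p': occ=2, LF[2]=C('p')+2=1+2=3
L[3]='q': occ=0, LF[3]=C('q')+0=10+0=10
L[4]='q': occ=1, LF[4]=C('q')+1=10+1=11
L[5]='q': occ=2, LF[5]=C('q')+2=10+2=12
L[6]='p': occ=3, LF[6]=C('p')+3=1+3=4
L[7]='q': occ=3, LF[7]=C('q')+3=10+3=13
L[8]='p': occ=4, LF[8]=C('p')+4=1+4=5
L[9]='p': occ=5, LF[9]=C('p')+5=1+5=6
L[10]='p': occ=6, LF[10]=C('p')+6=1+6=7
L[11]='$': occ=0, LF[11]=C('$')+0=0+0=0
L[12]='q': occ=4, LF[12]=C('q')+4=10+4=14
L[13]='p': occ=7, LF[13]=C('p')+7=1+7=8
L[14]='q': occ=5, LF[14]=C('q')+5=10+5=15
L[15]='p': occ=8, LF[15]=C('p')+8=1+8=9

Answer: 1 2 3 10 11 12 4 13 5 6 7 0 14 8 15 9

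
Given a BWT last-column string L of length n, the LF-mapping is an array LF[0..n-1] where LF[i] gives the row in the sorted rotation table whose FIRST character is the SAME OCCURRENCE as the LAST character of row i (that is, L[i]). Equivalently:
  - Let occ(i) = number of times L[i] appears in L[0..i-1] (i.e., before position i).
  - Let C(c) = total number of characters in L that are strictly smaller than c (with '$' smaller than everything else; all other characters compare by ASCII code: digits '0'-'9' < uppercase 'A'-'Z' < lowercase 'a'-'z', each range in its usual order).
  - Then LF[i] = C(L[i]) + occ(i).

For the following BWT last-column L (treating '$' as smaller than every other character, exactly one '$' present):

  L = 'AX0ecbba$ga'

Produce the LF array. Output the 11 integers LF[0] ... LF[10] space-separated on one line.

Answer: 2 3 1 9 8 6 7 4 0 10 5

Derivation:
Char counts: '$':1, '0':1, 'A':1, 'X':1, 'a':2, 'b':2, 'c':1, 'e':1, 'g':1
C (first-col start): C('$')=0, C('0')=1, C('A')=2, C('X')=3, C('a')=4, C('b')=6, C('c')=8, C('e')=9, C('g')=10
L[0]='A': occ=0, LF[0]=C('A')+0=2+0=2
L[1]='X': occ=0, LF[1]=C('X')+0=3+0=3
L[2]='0': occ=0, LF[2]=C('0')+0=1+0=1
L[3]='e': occ=0, LF[3]=C('e')+0=9+0=9
L[4]='c': occ=0, LF[4]=C('c')+0=8+0=8
L[5]='b': occ=0, LF[5]=C('b')+0=6+0=6
L[6]='b': occ=1, LF[6]=C('b')+1=6+1=7
L[7]='a': occ=0, LF[7]=C('a')+0=4+0=4
L[8]='$': occ=0, LF[8]=C('$')+0=0+0=0
L[9]='g': occ=0, LF[9]=C('g')+0=10+0=10
L[10]='a': occ=1, LF[10]=C('a')+1=4+1=5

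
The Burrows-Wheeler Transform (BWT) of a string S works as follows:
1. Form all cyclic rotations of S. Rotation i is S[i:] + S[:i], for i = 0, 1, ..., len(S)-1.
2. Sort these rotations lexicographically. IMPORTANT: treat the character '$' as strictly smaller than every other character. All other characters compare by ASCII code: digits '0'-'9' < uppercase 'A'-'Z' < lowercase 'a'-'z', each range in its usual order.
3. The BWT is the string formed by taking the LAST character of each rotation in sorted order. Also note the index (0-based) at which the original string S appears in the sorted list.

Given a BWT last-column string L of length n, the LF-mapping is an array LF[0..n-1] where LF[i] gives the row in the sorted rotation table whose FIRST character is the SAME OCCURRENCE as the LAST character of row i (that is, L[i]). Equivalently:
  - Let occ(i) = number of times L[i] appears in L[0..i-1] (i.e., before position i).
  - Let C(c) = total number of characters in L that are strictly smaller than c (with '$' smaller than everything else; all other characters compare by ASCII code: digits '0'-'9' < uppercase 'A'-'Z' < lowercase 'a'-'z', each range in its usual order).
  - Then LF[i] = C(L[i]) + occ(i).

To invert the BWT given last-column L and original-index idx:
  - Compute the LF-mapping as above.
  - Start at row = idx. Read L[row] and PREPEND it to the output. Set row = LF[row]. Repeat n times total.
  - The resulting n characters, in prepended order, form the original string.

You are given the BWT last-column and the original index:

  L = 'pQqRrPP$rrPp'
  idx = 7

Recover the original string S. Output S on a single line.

LF mapping: 6 4 8 5 9 1 2 0 10 11 3 7
Walk LF starting at row 7, prepending L[row]:
  step 1: row=7, L[7]='$', prepend. Next row=LF[7]=0
  step 2: row=0, L[0]='p', prepend. Next row=LF[0]=6
  step 3: row=6, L[6]='P', prepend. Next row=LF[6]=2
  step 4: row=2, L[2]='q', prepend. Next row=LF[2]=8
  step 5: row=8, L[8]='r', prepend. Next row=LF[8]=10
  step 6: row=10, L[10]='P', prepend. Next row=LF[10]=3
  step 7: row=3, L[3]='R', prepend. Next row=LF[3]=5
  step 8: row=5, L[5]='P', prepend. Next row=LF[5]=1
  step 9: row=1, L[1]='Q', prepend. Next row=LF[1]=4
  step 10: row=4, L[4]='r', prepend. Next row=LF[4]=9
  step 11: row=9, L[9]='r', prepend. Next row=LF[9]=11
  step 12: row=11, L[11]='p', prepend. Next row=LF[11]=7
Reversed output: prrQPRPrqPp$

Answer: prrQPRPrqPp$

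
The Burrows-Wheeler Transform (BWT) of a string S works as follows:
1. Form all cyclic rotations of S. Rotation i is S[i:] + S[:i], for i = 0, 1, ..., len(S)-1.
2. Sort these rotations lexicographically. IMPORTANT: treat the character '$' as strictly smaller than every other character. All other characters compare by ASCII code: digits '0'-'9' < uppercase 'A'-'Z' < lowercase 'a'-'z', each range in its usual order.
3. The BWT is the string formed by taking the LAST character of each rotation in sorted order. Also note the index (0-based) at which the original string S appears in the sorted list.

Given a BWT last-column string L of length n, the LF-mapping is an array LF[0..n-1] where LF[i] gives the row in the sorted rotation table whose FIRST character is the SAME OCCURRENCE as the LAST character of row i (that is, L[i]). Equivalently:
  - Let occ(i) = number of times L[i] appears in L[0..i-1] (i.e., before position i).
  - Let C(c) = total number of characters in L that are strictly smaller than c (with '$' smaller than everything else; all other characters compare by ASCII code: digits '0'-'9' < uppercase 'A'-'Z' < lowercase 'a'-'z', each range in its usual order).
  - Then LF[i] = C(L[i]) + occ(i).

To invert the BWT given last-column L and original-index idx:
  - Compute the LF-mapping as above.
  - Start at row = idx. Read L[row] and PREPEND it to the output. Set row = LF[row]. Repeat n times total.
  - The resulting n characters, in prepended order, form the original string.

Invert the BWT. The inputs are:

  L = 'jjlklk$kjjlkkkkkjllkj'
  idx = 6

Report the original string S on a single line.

LF mapping: 1 2 16 7 17 8 0 9 3 4 18 10 11 12 13 14 5 19 20 15 6
Walk LF starting at row 6, prepending L[row]:
  step 1: row=6, L[6]='$', prepend. Next row=LF[6]=0
  step 2: row=0, L[0]='j', prepend. Next row=LF[0]=1
  step 3: row=1, L[1]='j', prepend. Next row=LF[1]=2
  step 4: row=2, L[2]='l', prepend. Next row=LF[2]=16
  step 5: row=16, L[16]='j', prepend. Next row=LF[16]=5
  step 6: row=5, L[5]='k', prepend. Next row=LF[5]=8
  step 7: row=8, L[8]='j', prepend. Next row=LF[8]=3
  step 8: row=3, L[3]='k', prepend. Next row=LF[3]=7
  step 9: row=7, L[7]='k', prepend. Next row=LF[7]=9
  step 10: row=9, L[9]='j', prepend. Next row=LF[9]=4
  step 11: row=4, L[4]='l', prepend. Next row=LF[4]=17
  step 12: row=17, L[17]='l', prepend. Next row=LF[17]=19
  step 13: row=19, L[19]='k', prepend. Next row=LF[19]=15
  step 14: row=15, L[15]='k', prepend. Next row=LF[15]=14
  step 15: row=14, L[14]='k', prepend. Next row=LF[14]=13
  step 16: row=13, L[13]='k', prepend. Next row=LF[13]=12
  step 17: row=12, L[12]='k', prepend. Next row=LF[12]=11
  step 18: row=11, L[11]='k', prepend. Next row=LF[11]=10
  step 19: row=10, L[10]='l', prepend. Next row=LF[10]=18
  step 20: row=18, L[18]='l', prepend. Next row=LF[18]=20
  step 21: row=20, L[20]='j', prepend. Next row=LF[20]=6
Reversed output: jllkkkkkklljkkjkjljj$

Answer: jllkkkkkklljkkjkjljj$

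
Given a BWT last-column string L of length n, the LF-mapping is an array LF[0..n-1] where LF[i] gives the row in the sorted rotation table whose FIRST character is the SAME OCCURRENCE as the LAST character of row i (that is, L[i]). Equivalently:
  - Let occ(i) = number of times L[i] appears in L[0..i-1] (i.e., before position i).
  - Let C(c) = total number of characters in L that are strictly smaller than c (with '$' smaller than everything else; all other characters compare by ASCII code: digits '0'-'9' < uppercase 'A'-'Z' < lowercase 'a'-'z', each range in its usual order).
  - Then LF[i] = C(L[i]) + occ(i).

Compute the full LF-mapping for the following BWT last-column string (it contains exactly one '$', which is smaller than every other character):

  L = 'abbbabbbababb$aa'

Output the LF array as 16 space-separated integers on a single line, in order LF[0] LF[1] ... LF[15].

Char counts: '$':1, 'a':6, 'b':9
C (first-col start): C('$')=0, C('a')=1, C('b')=7
L[0]='a': occ=0, LF[0]=C('a')+0=1+0=1
L[1]='b': occ=0, LF[1]=C('b')+0=7+0=7
L[2]='b': occ=1, LF[2]=C('b')+1=7+1=8
L[3]='b': occ=2, LF[3]=C('b')+2=7+2=9
L[4]='a': occ=1, LF[4]=C('a')+1=1+1=2
L[5]='b': occ=3, LF[5]=C('b')+3=7+3=10
L[6]='b': occ=4, LF[6]=C('b')+4=7+4=11
L[7]='b': occ=5, LF[7]=C('b')+5=7+5=12
L[8]='a': occ=2, LF[8]=C('a')+2=1+2=3
L[9]='b': occ=6, LF[9]=C('b')+6=7+6=13
L[10]='a': occ=3, LF[10]=C('a')+3=1+3=4
L[11]='b': occ=7, LF[11]=C('b')+7=7+7=14
L[12]='b': occ=8, LF[12]=C('b')+8=7+8=15
L[13]='$': occ=0, LF[13]=C('$')+0=0+0=0
L[14]='a': occ=4, LF[14]=C('a')+4=1+4=5
L[15]='a': occ=5, LF[15]=C('a')+5=1+5=6

Answer: 1 7 8 9 2 10 11 12 3 13 4 14 15 0 5 6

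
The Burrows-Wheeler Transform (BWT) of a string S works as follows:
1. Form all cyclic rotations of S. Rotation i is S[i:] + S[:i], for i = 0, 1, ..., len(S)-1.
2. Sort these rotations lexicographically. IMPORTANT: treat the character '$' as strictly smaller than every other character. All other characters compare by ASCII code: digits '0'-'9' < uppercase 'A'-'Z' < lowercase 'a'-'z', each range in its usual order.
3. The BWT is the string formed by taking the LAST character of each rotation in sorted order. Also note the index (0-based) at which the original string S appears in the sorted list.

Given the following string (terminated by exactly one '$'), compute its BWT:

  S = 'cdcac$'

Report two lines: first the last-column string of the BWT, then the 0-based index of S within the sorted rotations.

Answer: ccad$c
4

Derivation:
All 6 rotations (rotation i = S[i:]+S[:i]):
  rot[0] = cdcac$
  rot[1] = dcac$c
  rot[2] = cac$cd
  rot[3] = ac$cdc
  rot[4] = c$cdca
  rot[5] = $cdcac
Sorted (with $ < everything):
  sorted[0] = $cdcac  (last char: 'c')
  sorted[1] = ac$cdc  (last char: 'c')
  sorted[2] = c$cdca  (last char: 'a')
  sorted[3] = cac$cd  (last char: 'd')
  sorted[4] = cdcac$  (last char: '$')
  sorted[5] = dcac$c  (last char: 'c')
Last column: ccad$c
Original string S is at sorted index 4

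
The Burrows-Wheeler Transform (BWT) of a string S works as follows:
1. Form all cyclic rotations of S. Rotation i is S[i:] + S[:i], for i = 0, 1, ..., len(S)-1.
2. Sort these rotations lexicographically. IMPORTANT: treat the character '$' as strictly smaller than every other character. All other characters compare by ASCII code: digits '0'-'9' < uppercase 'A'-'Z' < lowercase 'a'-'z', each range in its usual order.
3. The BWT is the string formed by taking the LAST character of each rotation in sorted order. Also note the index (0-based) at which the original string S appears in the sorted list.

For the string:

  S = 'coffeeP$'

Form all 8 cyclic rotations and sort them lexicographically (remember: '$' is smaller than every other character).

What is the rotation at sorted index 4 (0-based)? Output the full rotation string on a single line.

Answer: eeP$coff

Derivation:
All 8 rotations (rotation i = S[i:]+S[:i]):
  rot[0] = coffeeP$
  rot[1] = offeeP$c
  rot[2] = ffeeP$co
  rot[3] = feeP$cof
  rot[4] = eeP$coff
  rot[5] = eP$coffe
  rot[6] = P$coffee
  rot[7] = $coffeeP
Sorted (with $ < everything):
  sorted[0] = $coffeeP
  sorted[1] = P$coffee
  sorted[2] = coffeeP$
  sorted[3] = eP$coffe
  sorted[4] = eeP$coff
  sorted[5] = feeP$cof
  sorted[6] = ffeeP$co
  sorted[7] = offeeP$c
sorted[4] = eeP$coff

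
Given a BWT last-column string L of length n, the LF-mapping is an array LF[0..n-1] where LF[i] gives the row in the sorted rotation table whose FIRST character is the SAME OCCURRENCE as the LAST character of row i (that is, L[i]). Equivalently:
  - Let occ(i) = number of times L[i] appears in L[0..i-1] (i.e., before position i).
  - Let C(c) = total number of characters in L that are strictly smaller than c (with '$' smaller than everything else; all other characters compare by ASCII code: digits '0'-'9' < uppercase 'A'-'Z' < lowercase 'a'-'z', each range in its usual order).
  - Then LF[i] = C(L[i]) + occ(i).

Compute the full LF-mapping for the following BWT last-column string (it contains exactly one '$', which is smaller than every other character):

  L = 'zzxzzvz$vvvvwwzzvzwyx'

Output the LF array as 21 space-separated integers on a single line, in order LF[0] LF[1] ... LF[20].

Char counts: '$':1, 'v':6, 'w':3, 'x':2, 'y':1, 'z':8
C (first-col start): C('$')=0, C('v')=1, C('w')=7, C('x')=10, C('y')=12, C('z')=13
L[0]='z': occ=0, LF[0]=C('z')+0=13+0=13
L[1]='z': occ=1, LF[1]=C('z')+1=13+1=14
L[2]='x': occ=0, LF[2]=C('x')+0=10+0=10
L[3]='z': occ=2, LF[3]=C('z')+2=13+2=15
L[4]='z': occ=3, LF[4]=C('z')+3=13+3=16
L[5]='v': occ=0, LF[5]=C('v')+0=1+0=1
L[6]='z': occ=4, LF[6]=C('z')+4=13+4=17
L[7]='$': occ=0, LF[7]=C('$')+0=0+0=0
L[8]='v': occ=1, LF[8]=C('v')+1=1+1=2
L[9]='v': occ=2, LF[9]=C('v')+2=1+2=3
L[10]='v': occ=3, LF[10]=C('v')+3=1+3=4
L[11]='v': occ=4, LF[11]=C('v')+4=1+4=5
L[12]='w': occ=0, LF[12]=C('w')+0=7+0=7
L[13]='w': occ=1, LF[13]=C('w')+1=7+1=8
L[14]='z': occ=5, LF[14]=C('z')+5=13+5=18
L[15]='z': occ=6, LF[15]=C('z')+6=13+6=19
L[16]='v': occ=5, LF[16]=C('v')+5=1+5=6
L[17]='z': occ=7, LF[17]=C('z')+7=13+7=20
L[18]='w': occ=2, LF[18]=C('w')+2=7+2=9
L[19]='y': occ=0, LF[19]=C('y')+0=12+0=12
L[20]='x': occ=1, LF[20]=C('x')+1=10+1=11

Answer: 13 14 10 15 16 1 17 0 2 3 4 5 7 8 18 19 6 20 9 12 11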